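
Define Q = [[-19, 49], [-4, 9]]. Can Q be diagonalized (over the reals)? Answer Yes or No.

Characteristic polynomial: p(λ) = λ^2 + 10λ + 25 = (λ + 5)^2.
λ = -5 has algebraic multiplicity 2; rank(Q + 5I) = 1, so geometric multiplicity = 1.
Geometric multiplicity < algebraic multiplicity, so Q is not diagonalizable.

No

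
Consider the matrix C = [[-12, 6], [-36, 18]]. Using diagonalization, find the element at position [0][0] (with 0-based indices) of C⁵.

-15552

Characteristic polynomial: λ^2 - 6λ = λ(λ - 6), so the eigenvalues are 0, 6.
λ=6: eigenvector (1, 3).
λ=0: eigenvector (-1, -2).
P = [[1, -1], [3, -2]], D = diag(6, 0), P⁻¹ = [[-2, 1], [-3, 1]].
C⁵ = P·diag(7776, 0)·P⁻¹ = [[-15552, 7776], [-46656, 23328]].
The requested entry is -15552.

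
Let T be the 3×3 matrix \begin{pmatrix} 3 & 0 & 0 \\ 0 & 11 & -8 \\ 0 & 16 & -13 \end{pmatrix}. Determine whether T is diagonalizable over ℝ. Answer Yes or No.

Yes

Characteristic polynomial: p(μ) = μ^3 - μ^2 - 21μ + 45 = (μ - 3)^2(μ + 5).
μ = 3 has algebraic multiplicity 2; rank(T − 3I) = 1, so geometric multiplicity = 2.
Every eigenvalue has geometric = algebraic multiplicity, so T is diagonalizable.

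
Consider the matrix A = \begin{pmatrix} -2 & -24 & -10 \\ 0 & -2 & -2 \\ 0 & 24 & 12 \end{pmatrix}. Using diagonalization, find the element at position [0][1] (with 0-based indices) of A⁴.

Characteristic polynomial: t^3 - 8t^2 + 4t + 48 = (t - 6)(t - 4)(t + 2), so the eigenvalues are -2, 4, 6.
t=-2: eigenvector (1, 0, 0).
t=6: eigenvector (-2, -1, 4).
t=4: eigenvector (-1, -1, 3).
P = [[1, -2, -1], [0, -1, -1], [0, 4, 3]], D = diag(-2, 6, 4), P⁻¹ = [[1, 2, 1], [0, 3, 1], [0, -4, -1]].
A⁴ = P·diag(16, 1296, 256)·P⁻¹ = [[16, -6720, -2320], [0, -2864, -1040], [0, 12480, 4416]].
The requested entry is -6720.

-6720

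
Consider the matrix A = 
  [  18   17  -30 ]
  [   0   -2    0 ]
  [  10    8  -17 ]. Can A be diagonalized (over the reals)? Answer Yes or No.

No

Characteristic polynomial: p(μ) = μ^3 + μ^2 - 8μ - 12 = (μ - 3)(μ + 2)^2.
μ = -2 has algebraic multiplicity 2; rank(A + 2I) = 2, so geometric multiplicity = 1.
Geometric multiplicity < algebraic multiplicity, so A is not diagonalizable.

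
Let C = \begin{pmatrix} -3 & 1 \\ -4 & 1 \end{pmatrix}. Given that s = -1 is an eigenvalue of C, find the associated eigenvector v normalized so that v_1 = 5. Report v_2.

C + 1I = [[-2, 1], [-4, 2]].
Solving (C + 1I)v = 0 gives the eigenspace spanned by (5, 10).
With v_1 = 5, v = (5, 10), so v_2 = 10.

10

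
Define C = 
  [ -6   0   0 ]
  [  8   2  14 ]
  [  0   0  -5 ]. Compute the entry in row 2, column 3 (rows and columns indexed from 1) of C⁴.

Characteristic polynomial: λ^3 + 9λ^2 + 8λ - 60 = (λ - 2)(λ + 5)(λ + 6), so the eigenvalues are -6, -5, 2.
λ=-6: eigenvector (1, -1, 0).
λ=2: eigenvector (0, 1, 0).
λ=-5: eigenvector (0, -2, 1).
P = [[1, 0, 0], [-1, 1, -2], [0, 0, 1]], D = diag(-6, 2, -5), P⁻¹ = [[1, 0, 0], [1, 1, 2], [0, 0, 1]].
C⁴ = P·diag(1296, 16, 625)·P⁻¹ = [[1296, 0, 0], [-1280, 16, -1218], [0, 0, 625]].
The requested entry is -1218.

-1218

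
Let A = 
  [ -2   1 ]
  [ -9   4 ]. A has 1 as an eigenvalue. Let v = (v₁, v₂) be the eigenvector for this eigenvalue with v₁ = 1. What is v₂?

A − 1I = [[-3, 1], [-9, 3]].
Solving (A − 1I)v = 0 gives the eigenspace spanned by (1, 3).
With v₁ = 1, v = (1, 3), so v₂ = 3.

3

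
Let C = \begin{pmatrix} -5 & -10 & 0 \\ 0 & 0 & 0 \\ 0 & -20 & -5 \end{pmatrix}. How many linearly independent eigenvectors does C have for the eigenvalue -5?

2

C + 5I = [[0, -10, 0], [0, 5, 0], [0, -20, 0]].
This matrix has rank 1, so its null space has dimension 3 − 1 = 2.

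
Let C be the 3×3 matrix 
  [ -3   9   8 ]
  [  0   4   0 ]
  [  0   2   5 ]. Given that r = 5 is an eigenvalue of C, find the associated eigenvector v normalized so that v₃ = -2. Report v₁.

C − 5I = [[-8, 9, 8], [0, -1, 0], [0, 2, 0]].
Solving (C − 5I)v = 0 gives the eigenspace spanned by (-2, 0, -2).
With v₃ = -2, v = (-2, 0, -2), so v₁ = -2.

-2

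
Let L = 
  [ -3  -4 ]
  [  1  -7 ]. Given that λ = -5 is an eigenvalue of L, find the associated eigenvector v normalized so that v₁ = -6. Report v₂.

-3

L + 5I = [[2, -4], [1, -2]].
Solving (L + 5I)v = 0 gives the eigenspace spanned by (-6, -3).
With v₁ = -6, v = (-6, -3), so v₂ = -3.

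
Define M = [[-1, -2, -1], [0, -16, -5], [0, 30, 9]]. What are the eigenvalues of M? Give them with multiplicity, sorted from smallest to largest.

Characteristic polynomial: p(μ) = μ^3 + 8μ^2 + 13μ + 6 = (μ + 1)^2(μ + 6).
Roots (with multiplicity): -6, -1, -1.

-6, -1, -1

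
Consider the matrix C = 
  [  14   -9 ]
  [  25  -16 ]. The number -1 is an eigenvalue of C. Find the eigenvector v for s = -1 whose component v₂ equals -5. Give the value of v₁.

-3

C + 1I = [[15, -9], [25, -15]].
Solving (C + 1I)v = 0 gives the eigenspace spanned by (-3, -5).
With v₂ = -5, v = (-3, -5), so v₁ = -3.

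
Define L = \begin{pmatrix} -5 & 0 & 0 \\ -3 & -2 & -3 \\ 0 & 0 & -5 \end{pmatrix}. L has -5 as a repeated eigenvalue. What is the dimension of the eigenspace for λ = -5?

2

L + 5I = [[0, 0, 0], [-3, 3, -3], [0, 0, 0]].
This matrix has rank 1, so its null space has dimension 3 − 1 = 2.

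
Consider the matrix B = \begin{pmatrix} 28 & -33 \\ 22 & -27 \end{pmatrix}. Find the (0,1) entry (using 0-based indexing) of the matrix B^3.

Characteristic polynomial: λ^2 - λ - 30 = (λ - 6)(λ + 5), so the eigenvalues are -5, 6.
λ=6: eigenvector (-3, -2).
λ=-5: eigenvector (1, 1).
P = [[-3, 1], [-2, 1]], D = diag(6, -5), P⁻¹ = [[-1, 1], [-2, 3]].
B³ = P·diag(216, -125)·P⁻¹ = [[898, -1023], [682, -807]].
The requested entry is -1023.

-1023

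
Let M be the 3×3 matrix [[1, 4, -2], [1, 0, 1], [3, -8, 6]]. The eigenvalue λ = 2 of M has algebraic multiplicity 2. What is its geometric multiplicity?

M − 2I = [[-1, 4, -2], [1, -2, 1], [3, -8, 4]].
This matrix has rank 2, so its null space has dimension 3 − 2 = 1.

1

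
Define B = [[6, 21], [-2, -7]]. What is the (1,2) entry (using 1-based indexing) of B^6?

-21

Characteristic polynomial: λ^2 + λ = λ(λ + 1), so the eigenvalues are -1, 0.
λ=-1: eigenvector (-3, 1).
λ=0: eigenvector (7, -2).
P = [[-3, 7], [1, -2]], D = diag(-1, 0), P⁻¹ = [[2, 7], [1, 3]].
B⁶ = P·diag(1, 0)·P⁻¹ = [[-6, -21], [2, 7]].
The requested entry is -21.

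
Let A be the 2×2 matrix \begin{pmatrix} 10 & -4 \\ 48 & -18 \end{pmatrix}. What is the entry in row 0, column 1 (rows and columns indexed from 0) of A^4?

1280

Characteristic polynomial: λ^2 + 8λ + 12 = (λ + 2)(λ + 6), so the eigenvalues are -6, -2.
λ=-6: eigenvector (1, 4).
λ=-2: eigenvector (1, 3).
P = [[1, 1], [4, 3]], D = diag(-6, -2), P⁻¹ = [[-3, 1], [4, -1]].
A⁴ = P·diag(1296, 16)·P⁻¹ = [[-3824, 1280], [-15360, 5136]].
The requested entry is 1280.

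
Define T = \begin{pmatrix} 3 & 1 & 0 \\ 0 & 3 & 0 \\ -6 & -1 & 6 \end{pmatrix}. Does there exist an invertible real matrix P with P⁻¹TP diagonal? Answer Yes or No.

Characteristic polynomial: p(r) = r^3 - 12r^2 + 45r - 54 = (r - 6)(r - 3)^2.
r = 3 has algebraic multiplicity 2; rank(T − 3I) = 2, so geometric multiplicity = 1.
Geometric multiplicity < algebraic multiplicity, so T is not diagonalizable.

No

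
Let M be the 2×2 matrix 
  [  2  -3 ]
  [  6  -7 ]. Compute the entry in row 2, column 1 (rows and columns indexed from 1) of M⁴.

-510

Characteristic polynomial: μ^2 + 5μ + 4 = (μ + 1)(μ + 4), so the eigenvalues are -4, -1.
μ=-4: eigenvector (1, 2).
μ=-1: eigenvector (-1, -1).
P = [[1, -1], [2, -1]], D = diag(-4, -1), P⁻¹ = [[-1, 1], [-2, 1]].
M⁴ = P·diag(256, 1)·P⁻¹ = [[-254, 255], [-510, 511]].
The requested entry is -510.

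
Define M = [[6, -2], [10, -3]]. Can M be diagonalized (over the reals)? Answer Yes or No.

Characteristic polynomial: p(t) = t^2 - 3t + 2 = (t - 2)(t - 1).
All 2 eigenvalues are distinct, so M is diagonalizable.

Yes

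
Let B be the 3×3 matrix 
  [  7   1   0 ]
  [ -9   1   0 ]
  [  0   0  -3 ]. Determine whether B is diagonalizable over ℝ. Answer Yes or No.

Characteristic polynomial: p(μ) = μ^3 - 5μ^2 - 8μ + 48 = (μ - 4)^2(μ + 3).
μ = 4 has algebraic multiplicity 2; rank(B − 4I) = 2, so geometric multiplicity = 1.
Geometric multiplicity < algebraic multiplicity, so B is not diagonalizable.

No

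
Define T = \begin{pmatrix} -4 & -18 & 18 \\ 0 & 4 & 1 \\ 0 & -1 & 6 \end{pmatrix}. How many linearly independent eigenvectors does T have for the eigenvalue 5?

1

T − 5I = [[-9, -18, 18], [0, -1, 1], [0, -1, 1]].
This matrix has rank 2, so its null space has dimension 3 − 2 = 1.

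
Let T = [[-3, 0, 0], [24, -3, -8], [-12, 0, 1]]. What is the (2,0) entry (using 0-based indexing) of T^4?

240

Characteristic polynomial: μ^3 + 5μ^2 + 3μ - 9 = (μ - 1)(μ + 3)^2, so the eigenvalues are -3, -3, 1.
μ=-3: eigenvector (1, -1, 3).
μ=1: eigenvector (0, -2, 1).
μ=-3: eigenvector (0, 1, 0).
P = [[1, 0, 0], [-1, -2, 1], [3, 1, 0]], D = diag(-3, 1, -3), P⁻¹ = [[1, 0, 0], [-3, 0, 1], [-5, 1, 2]].
T⁴ = P·diag(81, 1, 81)·P⁻¹ = [[81, 0, 0], [-480, 81, 160], [240, 0, 1]].
The requested entry is 240.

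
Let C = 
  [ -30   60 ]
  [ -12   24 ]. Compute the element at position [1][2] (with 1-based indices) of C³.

Characteristic polynomial: s^2 + 6s = s(s + 6), so the eigenvalues are -6, 0.
s=-6: eigenvector (5, 2).
s=0: eigenvector (2, 1).
P = [[5, 2], [2, 1]], D = diag(-6, 0), P⁻¹ = [[1, -2], [-2, 5]].
C³ = P·diag(-216, 0)·P⁻¹ = [[-1080, 2160], [-432, 864]].
The requested entry is 2160.

2160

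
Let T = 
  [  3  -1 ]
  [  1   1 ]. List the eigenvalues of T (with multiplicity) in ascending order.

2, 2

Characteristic polynomial: p(r) = r^2 - 4r + 4 = (r - 2)^2.
Roots (with multiplicity): 2, 2.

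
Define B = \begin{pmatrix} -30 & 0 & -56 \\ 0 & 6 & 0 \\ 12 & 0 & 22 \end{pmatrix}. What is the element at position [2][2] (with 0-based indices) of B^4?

-7664

Characteristic polynomial: s^3 + 2s^2 - 36s - 72 = (s - 6)(s + 2)(s + 6), so the eigenvalues are -6, -2, 6.
s=-6: eigenvector (7, 0, -3).
s=-2: eigenvector (-2, 0, 1).
s=6: eigenvector (0, 1, 0).
P = [[7, -2, 0], [0, 0, 1], [-3, 1, 0]], D = diag(-6, -2, 6), P⁻¹ = [[1, 0, 2], [3, 0, 7], [0, 1, 0]].
B⁴ = P·diag(1296, 16, 1296)·P⁻¹ = [[8976, 0, 17920], [0, 1296, 0], [-3840, 0, -7664]].
The requested entry is -7664.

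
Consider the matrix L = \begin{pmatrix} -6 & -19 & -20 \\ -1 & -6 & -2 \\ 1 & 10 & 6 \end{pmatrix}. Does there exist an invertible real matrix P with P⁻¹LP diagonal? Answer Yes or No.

No

Characteristic polynomial: p(μ) = μ^3 + 6μ^2 - 15μ - 100 = (μ - 4)(μ + 5)^2.
μ = -5 has algebraic multiplicity 2; rank(L + 5I) = 2, so geometric multiplicity = 1.
Geometric multiplicity < algebraic multiplicity, so L is not diagonalizable.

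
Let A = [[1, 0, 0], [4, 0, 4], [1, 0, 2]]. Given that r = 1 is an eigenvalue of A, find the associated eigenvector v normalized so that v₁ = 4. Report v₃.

-4

A − 1I = [[0, 0, 0], [4, -1, 4], [1, 0, 1]].
Solving (A − 1I)v = 0 gives the eigenspace spanned by (4, 0, -4).
With v₁ = 4, v = (4, 0, -4), so v₃ = -4.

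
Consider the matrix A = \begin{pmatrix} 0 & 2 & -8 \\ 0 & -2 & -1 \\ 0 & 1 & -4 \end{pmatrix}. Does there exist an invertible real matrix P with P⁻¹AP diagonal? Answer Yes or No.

No

Characteristic polynomial: p(λ) = λ^3 + 6λ^2 + 9λ = λ(λ + 3)^2.
λ = -3 has algebraic multiplicity 2; rank(A + 3I) = 2, so geometric multiplicity = 1.
Geometric multiplicity < algebraic multiplicity, so A is not diagonalizable.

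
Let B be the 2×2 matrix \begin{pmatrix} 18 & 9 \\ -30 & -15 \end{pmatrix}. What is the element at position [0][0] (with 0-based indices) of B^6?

4374

Characteristic polynomial: t^2 - 3t = t(t - 3), so the eigenvalues are 0, 3.
t=3: eigenvector (3, -5).
t=0: eigenvector (1, -2).
P = [[3, 1], [-5, -2]], D = diag(3, 0), P⁻¹ = [[2, 1], [-5, -3]].
B⁶ = P·diag(729, 0)·P⁻¹ = [[4374, 2187], [-7290, -3645]].
The requested entry is 4374.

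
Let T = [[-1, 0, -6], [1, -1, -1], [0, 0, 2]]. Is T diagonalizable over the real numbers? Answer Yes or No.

Characteristic polynomial: p(μ) = μ^3 - 3μ - 2 = (μ - 2)(μ + 1)^2.
μ = -1 has algebraic multiplicity 2; rank(T + 1I) = 2, so geometric multiplicity = 1.
Geometric multiplicity < algebraic multiplicity, so T is not diagonalizable.

No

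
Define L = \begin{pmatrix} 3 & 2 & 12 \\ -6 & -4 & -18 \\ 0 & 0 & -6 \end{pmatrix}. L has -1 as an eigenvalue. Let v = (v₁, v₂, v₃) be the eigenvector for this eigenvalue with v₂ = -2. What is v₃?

0

L + 1I = [[4, 2, 12], [-6, -3, -18], [0, 0, -5]].
Solving (L + 1I)v = 0 gives the eigenspace spanned by (1, -2, 0).
With v₂ = -2, v = (1, -2, 0), so v₃ = 0.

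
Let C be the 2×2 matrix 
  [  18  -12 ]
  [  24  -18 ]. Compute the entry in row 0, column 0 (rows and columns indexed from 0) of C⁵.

Characteristic polynomial: s^2 - 36 = (s - 6)(s + 6), so the eigenvalues are -6, 6.
s=6: eigenvector (-1, -1).
s=-6: eigenvector (1, 2).
P = [[-1, 1], [-1, 2]], D = diag(6, -6), P⁻¹ = [[-2, 1], [-1, 1]].
C⁵ = P·diag(7776, -7776)·P⁻¹ = [[23328, -15552], [31104, -23328]].
The requested entry is 23328.

23328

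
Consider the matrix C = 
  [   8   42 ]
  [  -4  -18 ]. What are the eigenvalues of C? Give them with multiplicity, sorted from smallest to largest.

Characteristic polynomial: p(r) = r^2 + 10r + 24 = (r + 4)(r + 6).
Roots (with multiplicity): -6, -4.

-6, -4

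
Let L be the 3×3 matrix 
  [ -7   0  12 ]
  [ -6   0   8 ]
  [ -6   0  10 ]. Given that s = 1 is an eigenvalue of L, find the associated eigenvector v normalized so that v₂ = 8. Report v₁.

L − 1I = [[-8, 0, 12], [-6, -1, 8], [-6, 0, 9]].
Solving (L − 1I)v = 0 gives the eigenspace spanned by (-12, 8, -8).
With v₂ = 8, v = (-12, 8, -8), so v₁ = -12.

-12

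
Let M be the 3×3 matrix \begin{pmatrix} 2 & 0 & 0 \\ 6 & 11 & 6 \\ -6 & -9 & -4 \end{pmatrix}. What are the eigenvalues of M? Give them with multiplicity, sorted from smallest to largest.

Characteristic polynomial: p(μ) = μ^3 - 9μ^2 + 24μ - 20 = (μ - 5)(μ - 2)^2.
Roots (with multiplicity): 2, 2, 5.

2, 2, 5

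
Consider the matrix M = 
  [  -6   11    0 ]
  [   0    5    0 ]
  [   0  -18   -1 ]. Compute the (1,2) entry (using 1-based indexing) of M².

-11

Characteristic polynomial: r^3 + 2r^2 - 29r - 30 = (r - 5)(r + 1)(r + 6), so the eigenvalues are -6, -1, 5.
r=-1: eigenvector (0, 0, 1).
r=5: eigenvector (1, 1, -3).
r=-6: eigenvector (1, 0, 0).
P = [[0, 1, 1], [0, 1, 0], [1, -3, 0]], D = diag(-1, 5, -6), P⁻¹ = [[0, 3, 1], [0, 1, 0], [1, -1, 0]].
M² = P·diag(1, 25, 36)·P⁻¹ = [[36, -11, 0], [0, 25, 0], [0, -72, 1]].
The requested entry is -11.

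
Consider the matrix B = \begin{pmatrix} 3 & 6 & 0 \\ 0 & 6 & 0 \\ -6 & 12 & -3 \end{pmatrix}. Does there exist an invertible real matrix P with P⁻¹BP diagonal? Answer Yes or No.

Yes

Characteristic polynomial: p(μ) = μ^3 - 6μ^2 - 9μ + 54 = (μ - 6)(μ - 3)(μ + 3).
All 3 eigenvalues are distinct, so B is diagonalizable.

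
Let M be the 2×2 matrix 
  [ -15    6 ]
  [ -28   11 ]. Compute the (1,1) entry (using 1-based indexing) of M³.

Characteristic polynomial: s^2 + 4s + 3 = (s + 1)(s + 3), so the eigenvalues are -3, -1.
s=-1: eigenvector (3, 7).
s=-3: eigenvector (1, 2).
P = [[3, 1], [7, 2]], D = diag(-1, -3), P⁻¹ = [[-2, 1], [7, -3]].
M³ = P·diag(-1, -27)·P⁻¹ = [[-183, 78], [-364, 155]].
The requested entry is -183.

-183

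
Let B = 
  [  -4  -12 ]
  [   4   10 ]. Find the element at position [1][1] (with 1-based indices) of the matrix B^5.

Characteristic polynomial: r^2 - 6r + 8 = (r - 4)(r - 2), so the eigenvalues are 2, 4.
r=2: eigenvector (-2, 1).
r=4: eigenvector (-3, 2).
P = [[-2, -3], [1, 2]], D = diag(2, 4), P⁻¹ = [[-2, -3], [1, 2]].
B⁵ = P·diag(32, 1024)·P⁻¹ = [[-2944, -5952], [1984, 4000]].
The requested entry is -2944.

-2944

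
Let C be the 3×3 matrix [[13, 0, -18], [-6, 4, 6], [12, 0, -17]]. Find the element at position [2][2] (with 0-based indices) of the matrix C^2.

Characteristic polynomial: λ^3 - 21λ + 20 = (λ - 4)(λ - 1)(λ + 5), so the eigenvalues are -5, 1, 4.
λ=4: eigenvector (0, 1, 0).
λ=1: eigenvector (3, 2, 2).
λ=-5: eigenvector (1, 0, 1).
P = [[0, 3, 1], [1, 2, 0], [0, 2, 1]], D = diag(4, 1, -5), P⁻¹ = [[-2, 1, 2], [1, 0, -1], [-2, 0, 3]].
C² = P·diag(16, 1, 25)·P⁻¹ = [[-47, 0, 72], [-30, 16, 30], [-48, 0, 73]].
The requested entry is 73.

73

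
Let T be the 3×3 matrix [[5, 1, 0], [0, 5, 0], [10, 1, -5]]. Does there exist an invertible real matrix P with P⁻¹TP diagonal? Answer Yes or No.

Characteristic polynomial: p(s) = s^3 - 5s^2 - 25s + 125 = (s - 5)^2(s + 5).
s = 5 has algebraic multiplicity 2; rank(T − 5I) = 2, so geometric multiplicity = 1.
Geometric multiplicity < algebraic multiplicity, so T is not diagonalizable.

No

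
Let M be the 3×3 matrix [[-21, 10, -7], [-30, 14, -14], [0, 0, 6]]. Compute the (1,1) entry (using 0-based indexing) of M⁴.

-3884

Characteristic polynomial: s^3 + s^2 - 36s - 36 = (s - 6)(s + 1)(s + 6), so the eigenvalues are -6, -1, 6.
s=-6: eigenvector (-2, -3, 0).
s=-1: eigenvector (1, 2, 0).
s=6: eigenvector (-1, -2, 1).
P = [[-2, 1, -1], [-3, 2, -2], [0, 0, 1]], D = diag(-6, -1, 6), P⁻¹ = [[-2, 1, 0], [-3, 2, 1], [0, 0, 1]].
M⁴ = P·diag(1296, 1, 1296)·P⁻¹ = [[5181, -2590, -1295], [7770, -3884, -2590], [0, 0, 1296]].
The requested entry is -3884.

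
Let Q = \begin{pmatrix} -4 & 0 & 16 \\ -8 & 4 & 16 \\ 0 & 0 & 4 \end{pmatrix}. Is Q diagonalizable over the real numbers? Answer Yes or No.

Characteristic polynomial: p(s) = s^3 - 4s^2 - 16s + 64 = (s - 4)^2(s + 4).
s = 4 has algebraic multiplicity 2; rank(Q − 4I) = 1, so geometric multiplicity = 2.
Every eigenvalue has geometric = algebraic multiplicity, so Q is diagonalizable.

Yes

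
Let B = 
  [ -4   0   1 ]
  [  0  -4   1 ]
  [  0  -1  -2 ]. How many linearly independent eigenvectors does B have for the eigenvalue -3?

B + 3I = [[-1, 0, 1], [0, -1, 1], [0, -1, 1]].
This matrix has rank 2, so its null space has dimension 3 − 2 = 1.

1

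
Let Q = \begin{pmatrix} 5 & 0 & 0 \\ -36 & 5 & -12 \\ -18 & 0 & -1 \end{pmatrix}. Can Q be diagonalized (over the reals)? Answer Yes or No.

Yes

Characteristic polynomial: p(s) = s^3 - 9s^2 + 15s + 25 = (s - 5)^2(s + 1).
s = 5 has algebraic multiplicity 2; rank(Q − 5I) = 1, so geometric multiplicity = 2.
Every eigenvalue has geometric = algebraic multiplicity, so Q is diagonalizable.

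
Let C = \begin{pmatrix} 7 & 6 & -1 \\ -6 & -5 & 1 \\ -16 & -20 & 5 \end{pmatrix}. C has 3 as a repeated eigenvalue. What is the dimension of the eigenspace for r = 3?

C − 3I = [[4, 6, -1], [-6, -8, 1], [-16, -20, 2]].
This matrix has rank 2, so its null space has dimension 3 − 2 = 1.

1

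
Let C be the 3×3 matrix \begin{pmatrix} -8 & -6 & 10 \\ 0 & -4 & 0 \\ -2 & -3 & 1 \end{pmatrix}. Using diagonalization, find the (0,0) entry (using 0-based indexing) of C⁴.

Characteristic polynomial: s^3 + 11s^2 + 40s + 48 = (s + 3)(s + 4)^2, so the eigenvalues are -4, -4, -3.
s=-4: eigenvector (5, 0, 2).
s=-4: eigenvector (6, 1, 3).
s=-3: eigenvector (2, 0, 1).
P = [[5, 6, 2], [0, 1, 0], [2, 3, 1]], D = diag(-4, -4, -3), P⁻¹ = [[1, 0, -2], [0, 1, 0], [-2, -3, 5]].
C⁴ = P·diag(256, 256, 81)·P⁻¹ = [[956, 1050, -1750], [0, 256, 0], [350, 525, -619]].
The requested entry is 956.

956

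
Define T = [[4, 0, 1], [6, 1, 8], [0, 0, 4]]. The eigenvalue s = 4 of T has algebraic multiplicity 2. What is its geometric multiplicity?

T − 4I = [[0, 0, 1], [6, -3, 8], [0, 0, 0]].
This matrix has rank 2, so its null space has dimension 3 − 2 = 1.

1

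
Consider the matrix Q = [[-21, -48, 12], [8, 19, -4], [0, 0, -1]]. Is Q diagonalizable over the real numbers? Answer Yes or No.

Characteristic polynomial: p(μ) = μ^3 + 3μ^2 - 13μ - 15 = (μ - 3)(μ + 1)(μ + 5).
All 3 eigenvalues are distinct, so Q is diagonalizable.

Yes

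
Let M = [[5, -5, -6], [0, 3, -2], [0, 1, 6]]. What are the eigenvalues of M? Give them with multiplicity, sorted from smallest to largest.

Characteristic polynomial: p(μ) = μ^3 - 14μ^2 + 65μ - 100 = (μ - 5)^2(μ - 4).
Roots (with multiplicity): 4, 5, 5.

4, 5, 5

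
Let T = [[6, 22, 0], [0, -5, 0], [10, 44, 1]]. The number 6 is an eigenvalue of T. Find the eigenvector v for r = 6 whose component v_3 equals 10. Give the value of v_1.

T − 6I = [[0, 22, 0], [0, -11, 0], [10, 44, -5]].
Solving (T − 6I)v = 0 gives the eigenspace spanned by (5, 0, 10).
With v_3 = 10, v = (5, 0, 10), so v_1 = 5.

5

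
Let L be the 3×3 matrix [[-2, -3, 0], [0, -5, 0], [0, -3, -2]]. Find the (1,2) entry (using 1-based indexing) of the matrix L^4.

609

Characteristic polynomial: μ^3 + 9μ^2 + 24μ + 20 = (μ + 2)^2(μ + 5), so the eigenvalues are -5, -2, -2.
μ=-2: eigenvector (1, 0, 0).
μ=-5: eigenvector (1, 1, 1).
μ=-2: eigenvector (0, 0, 1).
P = [[1, 1, 0], [0, 1, 0], [0, 1, 1]], D = diag(-2, -5, -2), P⁻¹ = [[1, -1, 0], [0, 1, 0], [0, -1, 1]].
L⁴ = P·diag(16, 625, 16)·P⁻¹ = [[16, 609, 0], [0, 625, 0], [0, 609, 16]].
The requested entry is 609.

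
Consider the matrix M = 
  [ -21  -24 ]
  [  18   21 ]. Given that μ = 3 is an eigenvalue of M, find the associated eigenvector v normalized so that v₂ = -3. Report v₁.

M − 3I = [[-24, -24], [18, 18]].
Solving (M − 3I)v = 0 gives the eigenspace spanned by (3, -3).
With v₂ = -3, v = (3, -3), so v₁ = 3.

3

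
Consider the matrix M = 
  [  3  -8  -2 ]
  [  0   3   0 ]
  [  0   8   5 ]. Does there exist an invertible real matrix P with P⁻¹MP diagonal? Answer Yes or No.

Characteristic polynomial: p(s) = s^3 - 11s^2 + 39s - 45 = (s - 5)(s - 3)^2.
s = 3 has algebraic multiplicity 2; rank(M − 3I) = 1, so geometric multiplicity = 2.
Every eigenvalue has geometric = algebraic multiplicity, so M is diagonalizable.

Yes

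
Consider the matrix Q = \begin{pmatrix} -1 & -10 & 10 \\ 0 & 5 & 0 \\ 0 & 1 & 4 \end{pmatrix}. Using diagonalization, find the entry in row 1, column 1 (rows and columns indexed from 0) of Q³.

125

Characteristic polynomial: s^3 - 8s^2 + 11s + 20 = (s - 5)(s - 4)(s + 1), so the eigenvalues are -1, 4, 5.
s=-1: eigenvector (1, 0, 0).
s=5: eigenvector (0, 1, 1).
s=4: eigenvector (2, 0, 1).
P = [[1, 0, 2], [0, 1, 0], [0, 1, 1]], D = diag(-1, 5, 4), P⁻¹ = [[1, 2, -2], [0, 1, 0], [0, -1, 1]].
Q³ = P·diag(-1, 125, 64)·P⁻¹ = [[-1, -130, 130], [0, 125, 0], [0, 61, 64]].
The requested entry is 125.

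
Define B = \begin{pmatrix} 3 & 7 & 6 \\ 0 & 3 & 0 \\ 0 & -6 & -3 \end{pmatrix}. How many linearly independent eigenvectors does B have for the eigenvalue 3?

1

B − 3I = [[0, 7, 6], [0, 0, 0], [0, -6, -6]].
This matrix has rank 2, so its null space has dimension 3 − 2 = 1.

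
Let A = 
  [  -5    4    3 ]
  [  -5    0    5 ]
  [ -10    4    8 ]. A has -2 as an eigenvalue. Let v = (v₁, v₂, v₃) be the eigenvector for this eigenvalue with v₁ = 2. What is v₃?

A + 2I = [[-3, 4, 3], [-5, 2, 5], [-10, 4, 10]].
Solving (A + 2I)v = 0 gives the eigenspace spanned by (2, 0, 2).
With v₁ = 2, v = (2, 0, 2), so v₃ = 2.

2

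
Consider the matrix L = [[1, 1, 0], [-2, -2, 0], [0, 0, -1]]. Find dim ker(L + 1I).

2

L + 1I = [[2, 1, 0], [-2, -1, 0], [0, 0, 0]].
This matrix has rank 1, so its null space has dimension 3 − 1 = 2.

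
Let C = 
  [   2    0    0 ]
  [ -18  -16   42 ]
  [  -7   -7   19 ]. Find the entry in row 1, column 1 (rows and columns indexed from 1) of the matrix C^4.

16

Characteristic polynomial: t^3 - 5t^2 - 4t + 20 = (t - 5)(t - 2)(t + 2), so the eigenvalues are -2, 2, 5.
t=2: eigenvector (1, -1, 0).
t=-2: eigenvector (0, 3, 1).
t=5: eigenvector (0, 2, 1).
P = [[1, 0, 0], [-1, 3, 2], [0, 1, 1]], D = diag(2, -2, 5), P⁻¹ = [[1, 0, 0], [1, 1, -2], [-1, -1, 3]].
C⁴ = P·diag(16, 16, 625)·P⁻¹ = [[16, 0, 0], [-1218, -1202, 3654], [-609, -609, 1843]].
The requested entry is 16.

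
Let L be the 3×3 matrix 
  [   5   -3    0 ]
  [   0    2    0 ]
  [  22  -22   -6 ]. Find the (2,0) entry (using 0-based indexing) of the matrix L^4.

Characteristic polynomial: μ^3 - μ^2 - 32μ + 60 = (μ - 5)(μ - 2)(μ + 6), so the eigenvalues are -6, 2, 5.
μ=5: eigenvector (1, 0, 2).
μ=2: eigenvector (1, 1, 0).
μ=-6: eigenvector (0, 0, 1).
P = [[1, 1, 0], [0, 1, 0], [2, 0, 1]], D = diag(5, 2, -6), P⁻¹ = [[1, -1, 0], [0, 1, 0], [-2, 2, 1]].
L⁴ = P·diag(625, 16, 1296)·P⁻¹ = [[625, -609, 0], [0, 16, 0], [-1342, 1342, 1296]].
The requested entry is -1342.

-1342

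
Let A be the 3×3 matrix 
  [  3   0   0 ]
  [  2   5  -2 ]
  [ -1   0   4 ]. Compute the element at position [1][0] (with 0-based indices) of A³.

122

Characteristic polynomial: λ^3 - 12λ^2 + 47λ - 60 = (λ - 5)(λ - 4)(λ - 3), so the eigenvalues are 3, 4, 5.
λ=4: eigenvector (0, -2, -1).
λ=5: eigenvector (0, 1, 0).
λ=3: eigenvector (1, 0, 1).
P = [[0, 0, 1], [-2, 1, 0], [-1, 0, 1]], D = diag(4, 5, 3), P⁻¹ = [[1, 0, -1], [2, 1, -2], [1, 0, 0]].
A³ = P·diag(64, 125, 27)·P⁻¹ = [[27, 0, 0], [122, 125, -122], [-37, 0, 64]].
The requested entry is 122.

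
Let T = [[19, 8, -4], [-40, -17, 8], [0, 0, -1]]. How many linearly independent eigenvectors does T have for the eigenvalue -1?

2

T + 1I = [[20, 8, -4], [-40, -16, 8], [0, 0, 0]].
This matrix has rank 1, so its null space has dimension 3 − 1 = 2.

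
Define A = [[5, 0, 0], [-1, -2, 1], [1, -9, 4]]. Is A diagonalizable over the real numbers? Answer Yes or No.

Characteristic polynomial: p(λ) = λ^3 - 7λ^2 + 11λ - 5 = (λ - 5)(λ - 1)^2.
λ = 1 has algebraic multiplicity 2; rank(A − 1I) = 2, so geometric multiplicity = 1.
Geometric multiplicity < algebraic multiplicity, so A is not diagonalizable.

No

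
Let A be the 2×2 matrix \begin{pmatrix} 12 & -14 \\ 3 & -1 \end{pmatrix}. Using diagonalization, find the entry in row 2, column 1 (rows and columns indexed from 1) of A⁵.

13953

Characteristic polynomial: μ^2 - 11μ + 30 = (μ - 6)(μ - 5), so the eigenvalues are 5, 6.
μ=6: eigenvector (7, 3).
μ=5: eigenvector (2, 1).
P = [[7, 2], [3, 1]], D = diag(6, 5), P⁻¹ = [[1, -2], [-3, 7]].
A⁵ = P·diag(7776, 3125)·P⁻¹ = [[35682, -65114], [13953, -24781]].
The requested entry is 13953.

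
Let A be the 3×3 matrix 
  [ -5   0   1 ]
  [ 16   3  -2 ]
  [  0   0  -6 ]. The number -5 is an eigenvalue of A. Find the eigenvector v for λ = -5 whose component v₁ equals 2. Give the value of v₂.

-4

A + 5I = [[0, 0, 1], [16, 8, -2], [0, 0, -1]].
Solving (A + 5I)v = 0 gives the eigenspace spanned by (2, -4, 0).
With v₁ = 2, v = (2, -4, 0), so v₂ = -4.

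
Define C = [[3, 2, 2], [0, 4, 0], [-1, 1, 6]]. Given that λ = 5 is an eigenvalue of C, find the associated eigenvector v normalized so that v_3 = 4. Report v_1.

4

C − 5I = [[-2, 2, 2], [0, -1, 0], [-1, 1, 1]].
Solving (C − 5I)v = 0 gives the eigenspace spanned by (4, 0, 4).
With v_3 = 4, v = (4, 0, 4), so v_1 = 4.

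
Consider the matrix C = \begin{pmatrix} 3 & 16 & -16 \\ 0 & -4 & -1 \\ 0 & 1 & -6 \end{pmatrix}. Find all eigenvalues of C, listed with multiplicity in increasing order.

Characteristic polynomial: p(r) = r^3 + 7r^2 - 5r - 75 = (r - 3)(r + 5)^2.
Roots (with multiplicity): -5, -5, 3.

-5, -5, 3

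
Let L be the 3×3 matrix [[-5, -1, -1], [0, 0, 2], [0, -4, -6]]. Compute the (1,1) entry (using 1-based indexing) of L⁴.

625

Characteristic polynomial: r^3 + 11r^2 + 38r + 40 = (r + 2)(r + 4)(r + 5), so the eigenvalues are -5, -4, -2.
r=-5: eigenvector (1, 0, 0).
r=-4: eigenvector (1, 1, -2).
r=-2: eigenvector (0, 1, -1).
P = [[1, 1, 0], [0, 1, 1], [0, -2, -1]], D = diag(-5, -4, -2), P⁻¹ = [[1, 1, 1], [0, -1, -1], [0, 2, 1]].
L⁴ = P·diag(625, 256, 16)·P⁻¹ = [[625, 369, 369], [0, -224, -240], [0, 480, 496]].
The requested entry is 625.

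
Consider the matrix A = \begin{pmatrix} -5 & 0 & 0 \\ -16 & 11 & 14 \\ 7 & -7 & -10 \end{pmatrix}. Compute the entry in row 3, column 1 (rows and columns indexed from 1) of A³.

91

Characteristic polynomial: λ^3 + 4λ^2 - 17λ - 60 = (λ - 4)(λ + 3)(λ + 5), so the eigenvalues are -5, -3, 4.
λ=-5: eigenvector (1, 1, 0).
λ=-3: eigenvector (0, 1, -1).
λ=4: eigenvector (0, 2, -1).
P = [[1, 0, 0], [1, 1, 2], [0, -1, -1]], D = diag(-5, -3, 4), P⁻¹ = [[1, 0, 0], [1, -1, -2], [-1, 1, 1]].
A³ = P·diag(-125, -27, 64)·P⁻¹ = [[-125, 0, 0], [-280, 155, 182], [91, -91, -118]].
The requested entry is 91.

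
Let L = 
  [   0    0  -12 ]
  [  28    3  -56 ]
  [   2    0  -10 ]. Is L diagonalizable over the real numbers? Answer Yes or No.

Yes

Characteristic polynomial: p(t) = t^3 + 7t^2 - 6t - 72 = (t - 3)(t + 4)(t + 6).
All 3 eigenvalues are distinct, so L is diagonalizable.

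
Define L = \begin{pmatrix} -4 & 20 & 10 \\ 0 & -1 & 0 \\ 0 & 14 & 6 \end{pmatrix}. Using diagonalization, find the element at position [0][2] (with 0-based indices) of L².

Characteristic polynomial: μ^3 - μ^2 - 26μ - 24 = (μ - 6)(μ + 1)(μ + 4), so the eigenvalues are -4, -1, 6.
μ=-4: eigenvector (1, 0, 0).
μ=-1: eigenvector (0, 1, -2).
μ=6: eigenvector (1, 0, 1).
P = [[1, 0, 1], [0, 1, 0], [0, -2, 1]], D = diag(-4, -1, 6), P⁻¹ = [[1, -2, -1], [0, 1, 0], [0, 2, 1]].
L² = P·diag(16, 1, 36)·P⁻¹ = [[16, 40, 20], [0, 1, 0], [0, 70, 36]].
The requested entry is 20.

20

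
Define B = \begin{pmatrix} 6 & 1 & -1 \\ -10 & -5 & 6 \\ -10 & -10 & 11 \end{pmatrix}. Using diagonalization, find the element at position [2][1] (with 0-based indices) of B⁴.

-2590

Characteristic polynomial: s^3 - 12s^2 + 41s - 30 = (s - 6)(s - 5)(s - 1), so the eigenvalues are 1, 5, 6.
s=5: eigenvector (1, -1, 0).
s=6: eigenvector (1, -2, -2).
s=1: eigenvector (0, 1, 1).
P = [[1, 1, 0], [-1, -2, 1], [0, -2, 1]], D = diag(5, 6, 1), P⁻¹ = [[0, -1, 1], [1, 1, -1], [2, 2, -1]].
B⁴ = P·diag(625, 1296, 1)·P⁻¹ = [[1296, 671, -671], [-2590, -1965, 1966], [-2590, -2590, 2591]].
The requested entry is -2590.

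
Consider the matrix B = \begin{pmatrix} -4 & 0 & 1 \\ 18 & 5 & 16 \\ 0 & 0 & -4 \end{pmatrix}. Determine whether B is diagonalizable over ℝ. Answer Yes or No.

Characteristic polynomial: p(t) = t^3 + 3t^2 - 24t - 80 = (t - 5)(t + 4)^2.
t = -4 has algebraic multiplicity 2; rank(B + 4I) = 2, so geometric multiplicity = 1.
Geometric multiplicity < algebraic multiplicity, so B is not diagonalizable.

No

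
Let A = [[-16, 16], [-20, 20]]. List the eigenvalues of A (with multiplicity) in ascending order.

0, 4

Characteristic polynomial: p(μ) = μ^2 - 4μ = μ(μ - 4).
Roots (with multiplicity): 0, 4.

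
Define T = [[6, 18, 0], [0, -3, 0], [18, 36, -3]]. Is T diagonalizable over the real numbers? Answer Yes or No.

Characteristic polynomial: p(μ) = μ^3 - 27μ - 54 = (μ - 6)(μ + 3)^2.
μ = -3 has algebraic multiplicity 2; rank(T + 3I) = 1, so geometric multiplicity = 2.
Every eigenvalue has geometric = algebraic multiplicity, so T is diagonalizable.

Yes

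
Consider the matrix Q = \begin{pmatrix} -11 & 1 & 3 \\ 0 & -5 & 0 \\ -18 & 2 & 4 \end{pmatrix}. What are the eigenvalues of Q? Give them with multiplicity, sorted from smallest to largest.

Characteristic polynomial: p(μ) = μ^3 + 12μ^2 + 45μ + 50 = (μ + 2)(μ + 5)^2.
Roots (with multiplicity): -5, -5, -2.

-5, -5, -2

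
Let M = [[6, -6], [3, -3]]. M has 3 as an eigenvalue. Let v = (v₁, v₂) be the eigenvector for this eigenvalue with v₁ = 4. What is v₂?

2

M − 3I = [[3, -6], [3, -6]].
Solving (M − 3I)v = 0 gives the eigenspace spanned by (4, 2).
With v₁ = 4, v = (4, 2), so v₂ = 2.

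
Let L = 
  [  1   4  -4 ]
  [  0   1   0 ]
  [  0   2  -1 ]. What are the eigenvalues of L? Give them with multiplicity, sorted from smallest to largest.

-1, 1, 1

Characteristic polynomial: p(r) = r^3 - r^2 - r + 1 = (r - 1)^2(r + 1).
Roots (with multiplicity): -1, 1, 1.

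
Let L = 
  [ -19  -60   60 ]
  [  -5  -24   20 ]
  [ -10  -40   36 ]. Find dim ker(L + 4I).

2

L + 4I = [[-15, -60, 60], [-5, -20, 20], [-10, -40, 40]].
This matrix has rank 1, so its null space has dimension 3 − 1 = 2.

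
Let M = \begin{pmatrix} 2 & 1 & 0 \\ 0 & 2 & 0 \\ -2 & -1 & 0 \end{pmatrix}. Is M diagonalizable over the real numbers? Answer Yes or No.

No

Characteristic polynomial: p(t) = t^3 - 4t^2 + 4t = t(t - 2)^2.
t = 2 has algebraic multiplicity 2; rank(M − 2I) = 2, so geometric multiplicity = 1.
Geometric multiplicity < algebraic multiplicity, so M is not diagonalizable.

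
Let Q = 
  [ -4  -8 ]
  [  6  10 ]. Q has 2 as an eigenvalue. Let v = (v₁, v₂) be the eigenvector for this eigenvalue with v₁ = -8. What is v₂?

6

Q − 2I = [[-6, -8], [6, 8]].
Solving (Q − 2I)v = 0 gives the eigenspace spanned by (-8, 6).
With v₁ = -8, v = (-8, 6), so v₂ = 6.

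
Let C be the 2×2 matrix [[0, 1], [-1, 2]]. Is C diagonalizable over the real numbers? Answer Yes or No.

No

Characteristic polynomial: p(s) = s^2 - 2s + 1 = (s - 1)^2.
s = 1 has algebraic multiplicity 2; rank(C − 1I) = 1, so geometric multiplicity = 1.
Geometric multiplicity < algebraic multiplicity, so C is not diagonalizable.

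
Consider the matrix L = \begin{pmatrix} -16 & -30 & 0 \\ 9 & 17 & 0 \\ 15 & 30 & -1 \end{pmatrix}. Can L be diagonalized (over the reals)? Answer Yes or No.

Yes

Characteristic polynomial: p(s) = s^3 - 3s - 2 = (s - 2)(s + 1)^2.
s = -1 has algebraic multiplicity 2; rank(L + 1I) = 1, so geometric multiplicity = 2.
Every eigenvalue has geometric = algebraic multiplicity, so L is diagonalizable.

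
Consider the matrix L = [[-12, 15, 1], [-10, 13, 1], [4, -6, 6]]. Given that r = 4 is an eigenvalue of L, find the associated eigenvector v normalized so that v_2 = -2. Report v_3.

L − 4I = [[-16, 15, 1], [-10, 9, 1], [4, -6, 2]].
Solving (L − 4I)v = 0 gives the eigenspace spanned by (-2, -2, -2).
With v_2 = -2, v = (-2, -2, -2), so v_3 = -2.

-2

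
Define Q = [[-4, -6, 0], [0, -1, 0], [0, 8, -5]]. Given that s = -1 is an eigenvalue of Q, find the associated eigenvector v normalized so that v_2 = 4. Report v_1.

-8

Q + 1I = [[-3, -6, 0], [0, 0, 0], [0, 8, -4]].
Solving (Q + 1I)v = 0 gives the eigenspace spanned by (-8, 4, 8).
With v_2 = 4, v = (-8, 4, 8), so v_1 = -8.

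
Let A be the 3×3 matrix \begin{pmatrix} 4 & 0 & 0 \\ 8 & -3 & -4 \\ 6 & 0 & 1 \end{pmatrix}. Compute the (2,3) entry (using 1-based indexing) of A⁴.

Characteristic polynomial: λ^3 - 2λ^2 - 11λ + 12 = (λ - 4)(λ - 1)(λ + 3), so the eigenvalues are -3, 1, 4.
λ=4: eigenvector (1, 0, 2).
λ=1: eigenvector (0, -1, 1).
λ=-3: eigenvector (0, 1, 0).
P = [[1, 0, 0], [0, -1, 1], [2, 1, 0]], D = diag(4, 1, -3), P⁻¹ = [[1, 0, 0], [-2, 0, 1], [-2, 1, 1]].
A⁴ = P·diag(256, 1, 81)·P⁻¹ = [[256, 0, 0], [-160, 81, 80], [510, 0, 1]].
The requested entry is 80.

80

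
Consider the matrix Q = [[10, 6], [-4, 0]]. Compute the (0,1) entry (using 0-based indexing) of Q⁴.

Characteristic polynomial: λ^2 - 10λ + 24 = (λ - 6)(λ - 4), so the eigenvalues are 4, 6.
λ=4: eigenvector (-1, 1).
λ=6: eigenvector (3, -2).
P = [[-1, 3], [1, -2]], D = diag(4, 6), P⁻¹ = [[2, 3], [1, 1]].
Q⁴ = P·diag(256, 1296)·P⁻¹ = [[3376, 3120], [-2080, -1824]].
The requested entry is 3120.

3120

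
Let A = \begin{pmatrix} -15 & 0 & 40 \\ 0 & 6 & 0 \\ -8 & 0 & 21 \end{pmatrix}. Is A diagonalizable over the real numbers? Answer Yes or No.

Characteristic polynomial: p(λ) = λ^3 - 12λ^2 + 41λ - 30 = (λ - 6)(λ - 5)(λ - 1).
All 3 eigenvalues are distinct, so A is diagonalizable.

Yes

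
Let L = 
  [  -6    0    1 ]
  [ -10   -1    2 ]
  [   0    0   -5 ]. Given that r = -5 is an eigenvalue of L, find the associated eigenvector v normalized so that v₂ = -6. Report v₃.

L + 5I = [[-1, 0, 1], [-10, 4, 2], [0, 0, 0]].
Solving (L + 5I)v = 0 gives the eigenspace spanned by (-3, -6, -3).
With v₂ = -6, v = (-3, -6, -3), so v₃ = -3.

-3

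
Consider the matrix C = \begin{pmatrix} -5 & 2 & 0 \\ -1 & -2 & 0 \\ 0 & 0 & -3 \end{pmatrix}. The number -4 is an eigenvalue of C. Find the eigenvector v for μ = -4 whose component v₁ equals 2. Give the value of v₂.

C + 4I = [[-1, 2, 0], [-1, 2, 0], [0, 0, 1]].
Solving (C + 4I)v = 0 gives the eigenspace spanned by (2, 1, 0).
With v₁ = 2, v = (2, 1, 0), so v₂ = 1.

1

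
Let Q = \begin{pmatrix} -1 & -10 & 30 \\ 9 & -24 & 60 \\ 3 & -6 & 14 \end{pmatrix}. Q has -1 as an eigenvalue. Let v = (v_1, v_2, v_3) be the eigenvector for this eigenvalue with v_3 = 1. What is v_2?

Q + 1I = [[0, -10, 30], [9, -23, 60], [3, -6, 15]].
Solving (Q + 1I)v = 0 gives the eigenspace spanned by (1, 3, 1).
With v_3 = 1, v = (1, 3, 1), so v_2 = 3.

3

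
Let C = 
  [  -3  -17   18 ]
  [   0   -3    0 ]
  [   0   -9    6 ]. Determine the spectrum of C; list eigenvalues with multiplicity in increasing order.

Characteristic polynomial: p(μ) = μ^3 - 27μ - 54 = (μ - 6)(μ + 3)^2.
Roots (with multiplicity): -3, -3, 6.

-3, -3, 6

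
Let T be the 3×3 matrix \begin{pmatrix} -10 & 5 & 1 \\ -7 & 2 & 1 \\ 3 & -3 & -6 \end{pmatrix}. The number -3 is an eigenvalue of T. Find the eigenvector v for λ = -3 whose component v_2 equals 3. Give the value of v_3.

-1

T + 3I = [[-7, 5, 1], [-7, 5, 1], [3, -3, -3]].
Solving (T + 3I)v = 0 gives the eigenspace spanned by (2, 3, -1).
With v_2 = 3, v = (2, 3, -1), so v_3 = -1.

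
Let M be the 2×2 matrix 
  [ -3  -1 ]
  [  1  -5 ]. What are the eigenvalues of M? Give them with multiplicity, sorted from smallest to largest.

Characteristic polynomial: p(μ) = μ^2 + 8μ + 16 = (μ + 4)^2.
Roots (with multiplicity): -4, -4.

-4, -4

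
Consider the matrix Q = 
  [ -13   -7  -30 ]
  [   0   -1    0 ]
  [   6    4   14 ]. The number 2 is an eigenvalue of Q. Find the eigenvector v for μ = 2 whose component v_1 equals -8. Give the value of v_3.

Q − 2I = [[-15, -7, -30], [0, -3, 0], [6, 4, 12]].
Solving (Q − 2I)v = 0 gives the eigenspace spanned by (-8, 0, 4).
With v_1 = -8, v = (-8, 0, 4), so v_3 = 4.

4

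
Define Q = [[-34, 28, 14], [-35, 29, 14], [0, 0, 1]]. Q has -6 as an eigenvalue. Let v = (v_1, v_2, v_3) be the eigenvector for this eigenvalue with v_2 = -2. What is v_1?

Q + 6I = [[-28, 28, 14], [-35, 35, 14], [0, 0, 7]].
Solving (Q + 6I)v = 0 gives the eigenspace spanned by (-2, -2, 0).
With v_2 = -2, v = (-2, -2, 0), so v_1 = -2.

-2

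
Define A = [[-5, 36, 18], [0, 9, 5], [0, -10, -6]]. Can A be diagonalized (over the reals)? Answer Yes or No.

Yes

Characteristic polynomial: p(r) = r^3 + 2r^2 - 19r - 20 = (r - 4)(r + 1)(r + 5).
All 3 eigenvalues are distinct, so A is diagonalizable.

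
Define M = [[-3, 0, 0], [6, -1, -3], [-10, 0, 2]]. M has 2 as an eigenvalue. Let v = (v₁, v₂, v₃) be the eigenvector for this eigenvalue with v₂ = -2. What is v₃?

2

M − 2I = [[-5, 0, 0], [6, -3, -3], [-10, 0, 0]].
Solving (M − 2I)v = 0 gives the eigenspace spanned by (0, -2, 2).
With v₂ = -2, v = (0, -2, 2), so v₃ = 2.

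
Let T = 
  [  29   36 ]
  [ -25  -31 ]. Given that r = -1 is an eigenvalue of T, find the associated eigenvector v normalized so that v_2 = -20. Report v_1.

24

T + 1I = [[30, 36], [-25, -30]].
Solving (T + 1I)v = 0 gives the eigenspace spanned by (24, -20).
With v_2 = -20, v = (24, -20), so v_1 = 24.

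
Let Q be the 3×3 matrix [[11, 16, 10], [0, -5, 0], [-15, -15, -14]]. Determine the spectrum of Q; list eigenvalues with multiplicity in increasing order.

-5, -4, 1

Characteristic polynomial: p(s) = s^3 + 8s^2 + 11s - 20 = (s - 1)(s + 4)(s + 5).
Roots (with multiplicity): -5, -4, 1.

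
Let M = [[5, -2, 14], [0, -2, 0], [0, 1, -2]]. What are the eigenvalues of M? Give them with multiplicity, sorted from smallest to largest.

Characteristic polynomial: p(r) = r^3 - r^2 - 16r - 20 = (r - 5)(r + 2)^2.
Roots (with multiplicity): -2, -2, 5.

-2, -2, 5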